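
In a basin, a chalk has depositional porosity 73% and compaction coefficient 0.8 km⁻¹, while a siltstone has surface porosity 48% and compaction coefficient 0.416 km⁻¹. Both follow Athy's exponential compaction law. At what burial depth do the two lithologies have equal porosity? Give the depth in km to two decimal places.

1.09 km

Set phi₀ₐ e^(−βₐZ) = phi₀ᵦ e^(−βᵦZ) ⇒ ln(phi₀ₐ/phi₀ᵦ) = (βₐ − βᵦ)·Z
Z = ln(0.73/0.48) / (0.8 − 0.416) = 0.4193 / 0.384 = 1.092 km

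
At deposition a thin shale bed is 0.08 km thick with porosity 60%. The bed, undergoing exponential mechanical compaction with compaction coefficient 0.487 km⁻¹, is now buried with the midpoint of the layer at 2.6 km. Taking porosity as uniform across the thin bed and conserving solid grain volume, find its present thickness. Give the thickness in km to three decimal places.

Porosity at 2.6 km: n = 0.6·exp(−0.487×2.6) = 0.1691
Solid-volume conservation: h(1−n) = h₀(1−n₀) ⇒ h = h₀·(1−n₀)/(1−n)
h = 0.08 × (1 − 0.6)/(1 − 0.1691) = 0.08 × 0.4814 = 0.0385 km

0.039 km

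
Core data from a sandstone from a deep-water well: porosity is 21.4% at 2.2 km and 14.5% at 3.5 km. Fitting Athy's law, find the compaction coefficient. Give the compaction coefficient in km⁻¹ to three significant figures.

Athy: n(Z) = n₀ e^(−kZ) ⇒ n₁/n₂ = e^{k(Z₂−Z₁)} ⇒ k = ln(n₁/n₂)/(Z₂−Z₁)
k = ln(0.214/0.145) / (3.5 − 2.2) = ln(1.476) / 1.3 = 0.3892 / 1.3 = 0.2994 km⁻¹

0.299 km⁻¹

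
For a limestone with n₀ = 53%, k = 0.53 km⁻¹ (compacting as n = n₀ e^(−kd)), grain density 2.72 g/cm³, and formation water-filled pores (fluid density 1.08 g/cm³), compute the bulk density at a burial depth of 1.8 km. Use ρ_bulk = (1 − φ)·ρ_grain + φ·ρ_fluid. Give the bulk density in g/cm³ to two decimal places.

2.39 g/cm³

Porosity at depth: n = 0.53·exp(−0.53×1.8) = 0.53×0.3852 = 0.2042
Bulk density: ρ_b = (1−n)ρ_g + n·ρ_f = 0.7958×2.72 + 0.2042×1.08
       = 2.165 + 0.220 = 2.385 g/cm³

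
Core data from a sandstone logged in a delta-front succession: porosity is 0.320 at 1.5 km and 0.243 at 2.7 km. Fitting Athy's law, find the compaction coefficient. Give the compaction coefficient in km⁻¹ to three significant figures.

Athy: n(z) = n₀ e^(−βz) ⇒ n₁/n₂ = e^{β(z₂−z₁)} ⇒ β = ln(n₁/n₂)/(z₂−z₁)
β = ln(0.32/0.243) / (2.7 − 1.5) = ln(1.317) / 1.2 = 0.2753 / 1.2 = 0.2294 km⁻¹

0.229 km⁻¹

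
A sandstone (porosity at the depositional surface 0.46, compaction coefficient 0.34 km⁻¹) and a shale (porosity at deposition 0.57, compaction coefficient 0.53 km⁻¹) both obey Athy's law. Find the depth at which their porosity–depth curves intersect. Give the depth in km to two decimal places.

1.13 km

Set n₀ₐ e^(−kₐz) = n₀ᵦ e^(−kᵦz) ⇒ ln(n₀ₐ/n₀ᵦ) = (kₐ − kᵦ)·z
z = ln(0.46/0.57) / (0.34 − 0.53) = -0.2144 / -0.19 = 1.128 km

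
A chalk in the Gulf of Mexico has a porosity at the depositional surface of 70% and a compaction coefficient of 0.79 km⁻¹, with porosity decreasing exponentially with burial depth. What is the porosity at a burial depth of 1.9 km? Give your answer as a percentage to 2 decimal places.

15.60%

phi = phi₀·exp(−c·Z) = 0.7 × exp(−0.79 × 1.9) = 0.7 × exp(−1.501)
  = 0.7 × 0.2229 = 0.1560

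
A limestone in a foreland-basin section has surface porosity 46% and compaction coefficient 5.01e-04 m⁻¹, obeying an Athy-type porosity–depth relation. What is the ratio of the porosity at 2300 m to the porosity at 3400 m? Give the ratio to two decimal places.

Working in km (1 km = 1000 m; c in km⁻¹ = c in m⁻¹ × 1000):
φ(z₁)/φ(z₂) = e^(−c·z₁)/e^(−c·z₂) = e^{c(z₂−z₁)}
= exp(0.501 × 1.1) = exp(0.5511) = 1.7352

1.74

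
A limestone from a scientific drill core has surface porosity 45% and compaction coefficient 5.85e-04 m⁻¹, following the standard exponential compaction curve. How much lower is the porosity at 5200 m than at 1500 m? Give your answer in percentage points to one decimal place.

16.6 percentage points

Working in km (1 km = 1000 m; c in km⁻¹ = c in m⁻¹ × 1000):
φ(1.5) = 0.45·e^(−0.585×1.5) = 0.1871
φ(5.2) = 0.45·e^(−0.585×5.2) = 0.0215
Δφ = 0.1871 − 0.0215 = 0.1656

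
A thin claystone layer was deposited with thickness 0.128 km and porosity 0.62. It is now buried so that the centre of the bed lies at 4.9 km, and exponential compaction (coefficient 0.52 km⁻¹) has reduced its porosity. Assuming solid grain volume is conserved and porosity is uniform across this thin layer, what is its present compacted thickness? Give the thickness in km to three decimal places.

Porosity at 4.9 km: φ = 0.62·exp(−0.52×4.9) = 0.0485
Solid-volume conservation: h(1−φ) = h₀(1−φ₀) ⇒ h = h₀·(1−φ₀)/(1−φ)
h = 0.128 × (1 − 0.62)/(1 − 0.0485) = 0.128 × 0.3994 = 0.0511 km

0.051 km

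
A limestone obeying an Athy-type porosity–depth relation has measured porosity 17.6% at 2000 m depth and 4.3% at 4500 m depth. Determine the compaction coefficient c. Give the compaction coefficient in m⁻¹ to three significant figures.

0.000564 m⁻¹

Working in km (1 km = 1000 m; c in km⁻¹ = c in m⁻¹ × 1000):
Athy: n(d) = n₀ e^(−cd) ⇒ n₁/n₂ = e^{c(d₂−d₁)} ⇒ c = ln(n₁/n₂)/(d₂−d₁)
c = ln(0.176/0.043) / (4.5 − 2) = ln(4.093) / 2.5 = 1.4093 / 2.5 = 0.5637 km⁻¹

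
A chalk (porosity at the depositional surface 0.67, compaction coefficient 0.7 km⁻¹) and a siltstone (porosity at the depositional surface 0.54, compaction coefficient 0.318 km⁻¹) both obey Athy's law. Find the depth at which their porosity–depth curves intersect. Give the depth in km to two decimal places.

Set n₀ₐ e^(−kₐz) = n₀ᵦ e^(−kᵦz) ⇒ ln(n₀ₐ/n₀ᵦ) = (kₐ − kᵦ)·z
z = ln(0.67/0.54) / (0.7 − 0.318) = 0.2157 / 0.382 = 0.565 km

0.56 km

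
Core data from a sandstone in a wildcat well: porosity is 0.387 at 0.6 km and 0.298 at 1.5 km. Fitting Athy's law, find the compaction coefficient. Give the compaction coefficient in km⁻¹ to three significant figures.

Athy: phi(z) = phi₀ e^(−βz) ⇒ phi₁/phi₂ = e^{β(z₂−z₁)} ⇒ β = ln(phi₁/phi₂)/(z₂−z₁)
β = ln(0.387/0.298) / (1.5 − 0.6) = ln(1.299) / 0.9 = 0.2613 / 0.9 = 0.2904 km⁻¹

0.290 km⁻¹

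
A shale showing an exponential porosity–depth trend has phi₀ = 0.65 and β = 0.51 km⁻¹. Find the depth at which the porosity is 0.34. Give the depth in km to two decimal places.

Invert Athy's law: z = ln(phi₀/phi) / β
z = ln(0.65/0.34) / 0.51 = ln(1.912) / 0.51 = 0.6480 / 0.51 = 1.271 km

1.27 km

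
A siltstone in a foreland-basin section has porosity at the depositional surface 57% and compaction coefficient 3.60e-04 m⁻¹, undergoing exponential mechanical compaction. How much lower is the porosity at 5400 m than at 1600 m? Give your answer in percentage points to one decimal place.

Working in km (1 km = 1000 m; k in km⁻¹ = k in m⁻¹ × 1000):
phi(1.6) = 0.57·e^(−0.36×1.6) = 0.3204
phi(5.4) = 0.57·e^(−0.36×5.4) = 0.0816
Δphi = 0.3204 − 0.0816 = 0.2388

23.9 percentage points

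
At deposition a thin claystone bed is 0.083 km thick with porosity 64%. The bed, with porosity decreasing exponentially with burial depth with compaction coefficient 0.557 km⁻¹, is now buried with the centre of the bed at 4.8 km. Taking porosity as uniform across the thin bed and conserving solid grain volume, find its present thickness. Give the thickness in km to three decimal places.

Porosity at 4.8 km: φ = 0.64·exp(−0.557×4.8) = 0.0442
Solid-volume conservation: h(1−φ) = h₀(1−φ₀) ⇒ h = h₀·(1−φ₀)/(1−φ)
h = 0.083 × (1 − 0.64)/(1 − 0.0442) = 0.083 × 0.3766 = 0.0313 km

0.031 km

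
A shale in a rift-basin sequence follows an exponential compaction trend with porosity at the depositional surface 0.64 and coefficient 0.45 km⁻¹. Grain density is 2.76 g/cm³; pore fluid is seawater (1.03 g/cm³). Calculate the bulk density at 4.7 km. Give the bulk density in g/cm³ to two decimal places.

Porosity at depth: n = 0.64·exp(−0.45×4.7) = 0.64×0.1206 = 0.0772
Bulk density: ρ_b = (1−n)ρ_g + n·ρ_f = 0.9228×2.76 + 0.0772×1.03
       = 2.547 + 0.080 = 2.626 g/cm³

2.63 g/cm³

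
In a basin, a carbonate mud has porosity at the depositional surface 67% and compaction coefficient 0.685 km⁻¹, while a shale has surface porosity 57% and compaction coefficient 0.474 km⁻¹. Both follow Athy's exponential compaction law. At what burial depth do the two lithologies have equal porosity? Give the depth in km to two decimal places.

0.77 km

Set n₀ₐ e^(−cₐz) = n₀ᵦ e^(−cᵦz) ⇒ ln(n₀ₐ/n₀ᵦ) = (cₐ − cᵦ)·z
z = ln(0.67/0.57) / (0.685 − 0.474) = 0.1616 / 0.211 = 0.766 km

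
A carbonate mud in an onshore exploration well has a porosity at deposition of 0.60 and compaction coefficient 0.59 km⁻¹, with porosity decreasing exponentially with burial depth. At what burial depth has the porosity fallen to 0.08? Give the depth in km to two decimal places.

Invert Athy's law: d = ln(φ₀/φ) / β
d = ln(0.6/0.08) / 0.59 = ln(7.5) / 0.59 = 2.0149 / 0.59 = 3.415 km

3.42 km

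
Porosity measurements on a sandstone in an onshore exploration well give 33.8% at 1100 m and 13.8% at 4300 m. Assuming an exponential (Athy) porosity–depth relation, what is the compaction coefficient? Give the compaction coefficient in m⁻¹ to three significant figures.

0.000280 m⁻¹

Working in km (1 km = 1000 m; k in km⁻¹ = k in m⁻¹ × 1000):
Athy: n(d) = n₀ e^(−kd) ⇒ n₁/n₂ = e^{k(d₂−d₁)} ⇒ k = ln(n₁/n₂)/(d₂−d₁)
k = ln(0.338/0.138) / (4.3 − 1.1) = ln(2.449) / 3.2 = 0.8958 / 3.2 = 0.2799 km⁻¹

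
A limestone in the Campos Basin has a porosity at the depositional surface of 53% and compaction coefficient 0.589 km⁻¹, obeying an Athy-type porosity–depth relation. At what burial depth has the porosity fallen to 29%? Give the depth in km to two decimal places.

1.02 km

Invert Athy's law: z = ln(n₀/n) / c
z = ln(0.53/0.29) / 0.589 = ln(1.828) / 0.589 = 0.6030 / 0.589 = 1.024 km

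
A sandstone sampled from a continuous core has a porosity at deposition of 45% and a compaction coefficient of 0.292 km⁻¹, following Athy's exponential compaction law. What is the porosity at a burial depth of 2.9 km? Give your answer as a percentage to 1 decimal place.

19.3%

φ = φ₀·exp(−β·Z) = 0.45 × exp(−0.292 × 2.9) = 0.45 × exp(−0.8468)
  = 0.45 × 0.4288 = 0.1930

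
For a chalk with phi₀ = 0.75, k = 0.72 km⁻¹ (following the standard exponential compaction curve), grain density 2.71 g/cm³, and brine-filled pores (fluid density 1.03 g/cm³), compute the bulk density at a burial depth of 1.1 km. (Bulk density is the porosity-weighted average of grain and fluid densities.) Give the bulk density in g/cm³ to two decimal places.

Porosity at depth: phi = 0.75·exp(−0.72×1.1) = 0.75×0.4529 = 0.3397
Bulk density: ρ_b = (1−phi)ρ_g + phi·ρ_f = 0.6603×2.71 + 0.3397×1.03
       = 1.789 + 0.350 = 2.139 g/cm³

2.14 g/cm³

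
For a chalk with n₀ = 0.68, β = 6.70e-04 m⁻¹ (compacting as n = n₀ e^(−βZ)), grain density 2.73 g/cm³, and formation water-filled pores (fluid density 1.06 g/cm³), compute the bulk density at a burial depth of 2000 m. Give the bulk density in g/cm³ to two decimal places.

2.43 g/cm³

Working in km (1 km = 1000 m; β in km⁻¹ = β in m⁻¹ × 1000):
Porosity at depth: n = 0.68·exp(−0.67×2) = 0.68×0.2618 = 0.1781
Bulk density: ρ_b = (1−n)ρ_g + n·ρ_f = 0.8219×2.73 + 0.1781×1.06
       = 2.244 + 0.189 = 2.433 g/cm³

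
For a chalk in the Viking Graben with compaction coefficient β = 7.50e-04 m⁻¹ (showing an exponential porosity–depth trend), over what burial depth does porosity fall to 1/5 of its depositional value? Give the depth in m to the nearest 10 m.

Working in km (1 km = 1000 m; β in km⁻¹ = β in m⁻¹ × 1000):
φ/φ₀ = 1/5 ⇒ exp(−β·d) = 1/5 ⇒ d = ln(5) / β
d = 1.6094 / 0.75 = 2.146 km

2150 m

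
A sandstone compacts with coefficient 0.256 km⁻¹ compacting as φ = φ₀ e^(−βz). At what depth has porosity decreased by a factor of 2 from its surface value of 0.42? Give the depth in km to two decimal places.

φ/φ₀ = 1/2 ⇒ exp(−β·z) = 1/2 ⇒ z = ln(2) / β
z = 0.6931 / 0.256 = 2.708 km

2.71 km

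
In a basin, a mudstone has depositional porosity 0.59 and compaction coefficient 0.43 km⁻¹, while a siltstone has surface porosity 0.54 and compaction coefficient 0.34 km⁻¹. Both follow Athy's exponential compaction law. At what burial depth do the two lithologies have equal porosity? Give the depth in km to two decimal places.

0.98 km

Set φ₀ₐ e^(−kₐZ) = φ₀ᵦ e^(−kᵦZ) ⇒ ln(φ₀ₐ/φ₀ᵦ) = (kₐ − kᵦ)·Z
Z = ln(0.59/0.54) / (0.43 − 0.34) = 0.0886 / 0.09 = 0.984 km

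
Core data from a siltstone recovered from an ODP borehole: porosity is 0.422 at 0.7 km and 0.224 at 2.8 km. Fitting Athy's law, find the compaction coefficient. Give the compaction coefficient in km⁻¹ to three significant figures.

0.302 km⁻¹

Athy: n(d) = n₀ e^(−cd) ⇒ n₁/n₂ = e^{c(d₂−d₁)} ⇒ c = ln(n₁/n₂)/(d₂−d₁)
c = ln(0.422/0.224) / (2.8 − 0.7) = ln(1.884) / 2.1 = 0.6334 / 2.1 = 0.3016 km⁻¹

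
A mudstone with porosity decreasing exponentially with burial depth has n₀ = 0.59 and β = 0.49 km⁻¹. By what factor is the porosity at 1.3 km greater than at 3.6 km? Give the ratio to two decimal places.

n(Z₁)/n(Z₂) = e^(−β·Z₁)/e^(−β·Z₂) = e^{β(Z₂−Z₁)}
= exp(0.49 × 2.3) = exp(1.127) = 3.0864

3.09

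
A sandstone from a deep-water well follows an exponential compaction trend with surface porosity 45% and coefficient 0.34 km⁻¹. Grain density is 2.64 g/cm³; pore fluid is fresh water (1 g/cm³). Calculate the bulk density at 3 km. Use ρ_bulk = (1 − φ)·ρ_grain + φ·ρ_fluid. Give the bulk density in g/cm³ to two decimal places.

2.37 g/cm³

Porosity at depth: n = 0.45·exp(−0.34×3) = 0.45×0.3606 = 0.1623
Bulk density: ρ_b = (1−n)ρ_g + n·ρ_f = 0.8377×2.64 + 0.1623×1
       = 2.212 + 0.162 = 2.374 g/cm³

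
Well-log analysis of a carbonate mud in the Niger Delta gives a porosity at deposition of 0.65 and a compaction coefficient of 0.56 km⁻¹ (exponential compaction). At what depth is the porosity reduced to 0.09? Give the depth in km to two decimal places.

3.53 km

Invert Athy's law: z = ln(phi₀/phi) / β
z = ln(0.65/0.09) / 0.56 = ln(7.222) / 0.56 = 1.9772 / 0.56 = 3.531 km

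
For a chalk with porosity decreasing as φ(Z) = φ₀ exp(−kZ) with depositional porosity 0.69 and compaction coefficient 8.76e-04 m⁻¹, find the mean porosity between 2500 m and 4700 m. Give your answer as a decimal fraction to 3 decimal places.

0.034

Working in km (1 km = 1000 m; k in km⁻¹ = k in m⁻¹ × 1000):
⟨φ⟩ = (1/(Z₂−Z₁)) ∫ φ₀ e^(−kZ) dZ = φ₀·(e^(−k·Z₁) − e^(−k·Z₂)) / (k·(Z₂−Z₁))
e^(−0.876×2.5) = 0.1119; e^(−0.876×4.7) = 0.0163
⟨φ⟩ = 0.69 × (0.1119 − 0.0163) / (0.876 × 2.2) = 0.69 × 0.0496 = 0.0342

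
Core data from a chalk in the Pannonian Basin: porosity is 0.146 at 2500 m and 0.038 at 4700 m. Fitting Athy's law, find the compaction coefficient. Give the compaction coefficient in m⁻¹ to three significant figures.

Working in km (1 km = 1000 m; k in km⁻¹ = k in m⁻¹ × 1000):
Athy: φ(z) = φ₀ e^(−kz) ⇒ φ₁/φ₂ = e^{k(z₂−z₁)} ⇒ k = ln(φ₁/φ₂)/(z₂−z₁)
k = ln(0.146/0.038) / (4.7 − 2.5) = ln(3.842) / 2.2 = 1.3460 / 2.2 = 0.6118 km⁻¹

0.000612 m⁻¹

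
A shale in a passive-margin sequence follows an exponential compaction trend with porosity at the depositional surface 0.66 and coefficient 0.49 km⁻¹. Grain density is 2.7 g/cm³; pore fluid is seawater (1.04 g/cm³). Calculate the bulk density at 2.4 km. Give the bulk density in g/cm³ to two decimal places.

Porosity at depth: phi = 0.66·exp(−0.49×2.4) = 0.66×0.3085 = 0.2036
Bulk density: ρ_b = (1−phi)ρ_g + phi·ρ_f = 0.7964×2.7 + 0.2036×1.04
       = 2.150 + 0.212 = 2.362 g/cm³

2.36 g/cm³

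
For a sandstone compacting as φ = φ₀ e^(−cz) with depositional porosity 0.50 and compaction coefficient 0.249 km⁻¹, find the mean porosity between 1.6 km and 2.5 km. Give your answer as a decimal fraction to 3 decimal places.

⟨φ⟩ = (1/(z₂−z₁)) ∫ φ₀ e^(−cz) dz = φ₀·(e^(−c·z₁) − e^(−c·z₂)) / (c·(z₂−z₁))
e^(−0.249×1.6) = 0.6714; e^(−0.249×2.5) = 0.5366
⟨φ⟩ = 0.5 × (0.6714 − 0.5366) / (0.249 × 0.9) = 0.5 × 0.6015 = 0.3007

0.301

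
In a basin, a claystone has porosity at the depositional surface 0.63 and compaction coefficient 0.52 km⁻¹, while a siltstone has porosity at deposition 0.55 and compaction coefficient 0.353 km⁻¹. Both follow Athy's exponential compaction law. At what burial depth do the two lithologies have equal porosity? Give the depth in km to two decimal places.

0.81 km

Set phi₀ₐ e^(−βₐd) = phi₀ᵦ e^(−βᵦd) ⇒ ln(phi₀ₐ/phi₀ᵦ) = (βₐ − βᵦ)·d
d = ln(0.63/0.55) / (0.52 − 0.353) = 0.1358 / 0.167 = 0.813 km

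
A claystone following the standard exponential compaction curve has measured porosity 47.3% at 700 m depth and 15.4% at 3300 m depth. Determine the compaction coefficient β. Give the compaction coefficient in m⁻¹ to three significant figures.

Working in km (1 km = 1000 m; β in km⁻¹ = β in m⁻¹ × 1000):
Athy: n(Z) = n₀ e^(−βZ) ⇒ n₁/n₂ = e^{β(Z₂−Z₁)} ⇒ β = ln(n₁/n₂)/(Z₂−Z₁)
β = ln(0.473/0.154) / (3.3 − 0.7) = ln(3.071) / 2.6 = 1.1221 / 2.6 = 0.4316 km⁻¹

0.000432 m⁻¹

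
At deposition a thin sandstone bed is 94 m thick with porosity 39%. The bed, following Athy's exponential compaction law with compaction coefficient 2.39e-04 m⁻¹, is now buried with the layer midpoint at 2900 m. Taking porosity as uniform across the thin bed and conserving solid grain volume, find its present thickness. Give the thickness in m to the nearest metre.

Working in km (1 km = 1000 m; k in km⁻¹ = k in m⁻¹ × 1000):
Porosity at 2.9 km: phi = 0.39·exp(−0.239×2.9) = 0.1950
Solid-volume conservation: h(1−phi) = h₀(1−phi₀) ⇒ h = h₀·(1−phi₀)/(1−phi)
h = 0.094 × (1 − 0.39)/(1 − 0.1950) = 0.094 × 0.7578 = 0.0712 km

71 m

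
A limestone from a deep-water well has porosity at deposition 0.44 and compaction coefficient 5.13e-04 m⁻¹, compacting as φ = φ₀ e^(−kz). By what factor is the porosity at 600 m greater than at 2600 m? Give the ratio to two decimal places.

Working in km (1 km = 1000 m; k in km⁻¹ = k in m⁻¹ × 1000):
φ(z₁)/φ(z₂) = e^(−k·z₁)/e^(−k·z₂) = e^{k(z₂−z₁)}
= exp(0.513 × 2) = exp(1.026) = 2.7899

2.79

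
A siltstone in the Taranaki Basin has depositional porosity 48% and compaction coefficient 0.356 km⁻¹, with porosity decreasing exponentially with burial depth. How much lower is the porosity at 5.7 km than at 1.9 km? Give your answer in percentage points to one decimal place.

φ(1.9) = 0.48·e^(−0.356×1.9) = 0.2441
φ(5.7) = 0.48·e^(−0.356×5.7) = 0.0631
Δφ = 0.2441 − 0.0631 = 0.1810

18.1 percentage points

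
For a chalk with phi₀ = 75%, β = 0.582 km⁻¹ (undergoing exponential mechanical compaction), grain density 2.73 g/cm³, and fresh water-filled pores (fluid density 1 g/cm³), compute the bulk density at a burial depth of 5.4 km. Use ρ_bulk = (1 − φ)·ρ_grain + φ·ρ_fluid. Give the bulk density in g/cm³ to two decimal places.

2.67 g/cm³

Porosity at depth: phi = 0.75·exp(−0.582×5.4) = 0.75×0.0432 = 0.0324
Bulk density: ρ_b = (1−phi)ρ_g + phi·ρ_f = 0.9676×2.73 + 0.0324×1
       = 2.642 + 0.032 = 2.674 g/cm³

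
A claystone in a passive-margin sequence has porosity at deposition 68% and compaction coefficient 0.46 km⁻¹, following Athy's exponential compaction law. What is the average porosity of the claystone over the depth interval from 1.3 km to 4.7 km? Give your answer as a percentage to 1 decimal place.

⟨n⟩ = (1/(d₂−d₁)) ∫ n₀ e^(−kd) dd = n₀·(e^(−k·d₁) − e^(−k·d₂)) / (k·(d₂−d₁))
e^(−0.46×1.3) = 0.5499; e^(−0.46×4.7) = 0.1151
⟨n⟩ = 0.68 × (0.5499 − 0.1151) / (0.46 × 3.4) = 0.68 × 0.2780 = 0.1891

18.9%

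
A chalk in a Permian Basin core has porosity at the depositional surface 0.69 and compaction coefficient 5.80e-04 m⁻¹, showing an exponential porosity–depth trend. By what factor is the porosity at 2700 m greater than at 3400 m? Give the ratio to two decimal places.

Working in km (1 km = 1000 m; c in km⁻¹ = c in m⁻¹ × 1000):
φ(d₁)/φ(d₂) = e^(−c·d₁)/e^(−c·d₂) = e^{c(d₂−d₁)}
= exp(0.58 × 0.7) = exp(0.406) = 1.5008

1.50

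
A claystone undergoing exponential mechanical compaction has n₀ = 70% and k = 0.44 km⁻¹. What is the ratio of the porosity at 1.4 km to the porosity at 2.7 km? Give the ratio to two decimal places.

1.77

n(d₁)/n(d₂) = e^(−k·d₁)/e^(−k·d₂) = e^{k(d₂−d₁)}
= exp(0.44 × 1.3) = exp(0.572) = 1.7718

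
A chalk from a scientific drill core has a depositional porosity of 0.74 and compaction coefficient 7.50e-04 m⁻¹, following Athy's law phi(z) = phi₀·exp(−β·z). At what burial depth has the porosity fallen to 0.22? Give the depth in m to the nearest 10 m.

Working in km (1 km = 1000 m; β in km⁻¹ = β in m⁻¹ × 1000):
Invert Athy's law: z = ln(phi₀/phi) / β
z = ln(0.74/0.22) / 0.75 = ln(3.364) / 0.75 = 1.2130 / 0.75 = 1.617 km

1620 m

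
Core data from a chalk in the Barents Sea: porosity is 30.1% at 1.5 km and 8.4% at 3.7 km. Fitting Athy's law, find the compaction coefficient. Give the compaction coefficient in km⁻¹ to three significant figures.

0.580 km⁻¹

Athy: φ(z) = φ₀ e^(−βz) ⇒ φ₁/φ₂ = e^{β(z₂−z₁)} ⇒ β = ln(φ₁/φ₂)/(z₂−z₁)
β = ln(0.301/0.084) / (3.7 − 1.5) = ln(3.583) / 2.2 = 1.2763 / 2.2 = 0.5801 km⁻¹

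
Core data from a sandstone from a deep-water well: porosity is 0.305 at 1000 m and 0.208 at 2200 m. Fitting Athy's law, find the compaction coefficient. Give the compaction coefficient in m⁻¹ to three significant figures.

0.000319 m⁻¹

Working in km (1 km = 1000 m; k in km⁻¹ = k in m⁻¹ × 1000):
Athy: φ(Z) = φ₀ e^(−kZ) ⇒ φ₁/φ₂ = e^{k(Z₂−Z₁)} ⇒ k = ln(φ₁/φ₂)/(Z₂−Z₁)
k = ln(0.305/0.208) / (2.2 − 1) = ln(1.466) / 1.2 = 0.3828 / 1.2 = 0.319 km⁻¹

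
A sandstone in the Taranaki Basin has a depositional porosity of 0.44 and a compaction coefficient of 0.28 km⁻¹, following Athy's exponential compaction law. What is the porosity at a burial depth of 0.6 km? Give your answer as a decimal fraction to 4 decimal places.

0.3720

phi = phi₀·exp(−c·z) = 0.44 × exp(−0.28 × 0.6) = 0.44 × exp(−0.168)
  = 0.44 × 0.8454 = 0.3720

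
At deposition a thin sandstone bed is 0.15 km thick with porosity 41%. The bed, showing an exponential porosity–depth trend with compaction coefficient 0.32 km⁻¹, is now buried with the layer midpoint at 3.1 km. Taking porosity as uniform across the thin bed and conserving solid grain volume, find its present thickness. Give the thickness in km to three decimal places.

0.104 km

Porosity at 3.1 km: φ = 0.41·exp(−0.32×3.1) = 0.1520
Solid-volume conservation: h(1−φ) = h₀(1−φ₀) ⇒ h = h₀·(1−φ₀)/(1−φ)
h = 0.15 × (1 − 0.41)/(1 − 0.1520) = 0.15 × 0.6958 = 0.1044 km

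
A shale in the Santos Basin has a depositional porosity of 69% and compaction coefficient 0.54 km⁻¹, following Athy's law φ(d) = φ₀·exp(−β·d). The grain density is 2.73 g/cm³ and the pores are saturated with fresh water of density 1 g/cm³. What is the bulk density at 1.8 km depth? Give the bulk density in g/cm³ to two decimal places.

Porosity at depth: φ = 0.69·exp(−0.54×1.8) = 0.69×0.3783 = 0.2610
Bulk density: ρ_b = (1−φ)ρ_g + φ·ρ_f = 0.7390×2.73 + 0.2610×1
       = 2.017 + 0.261 = 2.278 g/cm³

2.28 g/cm³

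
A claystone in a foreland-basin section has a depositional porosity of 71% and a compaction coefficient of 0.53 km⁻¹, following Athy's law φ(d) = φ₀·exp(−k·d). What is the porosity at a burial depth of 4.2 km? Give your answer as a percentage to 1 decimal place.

φ = φ₀·exp(−k·d) = 0.71 × exp(−0.53 × 4.2) = 0.71 × exp(−2.226)
  = 0.71 × 0.1080 = 0.0767

7.7%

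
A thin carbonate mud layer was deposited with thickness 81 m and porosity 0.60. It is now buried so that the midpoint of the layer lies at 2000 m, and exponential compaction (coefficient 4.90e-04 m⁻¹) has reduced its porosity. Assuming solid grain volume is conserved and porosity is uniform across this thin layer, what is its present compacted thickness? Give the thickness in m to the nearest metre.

Working in km (1 km = 1000 m; k in km⁻¹ = k in m⁻¹ × 1000):
Porosity at 2 km: n = 0.6·exp(−0.49×2) = 0.2252
Solid-volume conservation: h(1−n) = h₀(1−n₀) ⇒ h = h₀·(1−n₀)/(1−n)
h = 0.081 × (1 − 0.6)/(1 − 0.2252) = 0.081 × 0.5163 = 0.0418 km

42 m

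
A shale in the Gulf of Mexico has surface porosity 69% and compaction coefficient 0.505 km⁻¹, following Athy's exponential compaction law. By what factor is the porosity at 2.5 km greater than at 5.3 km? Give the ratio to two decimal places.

4.11

phi(z₁)/phi(z₂) = e^(−k·z₁)/e^(−k·z₂) = e^{k(z₂−z₁)}
= exp(0.505 × 2.8) = exp(1.414) = 4.1124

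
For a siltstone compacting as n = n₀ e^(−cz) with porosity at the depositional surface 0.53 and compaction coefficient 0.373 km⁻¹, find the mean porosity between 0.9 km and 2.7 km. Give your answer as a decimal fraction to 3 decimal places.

0.276

⟨n⟩ = (1/(z₂−z₁)) ∫ n₀ e^(−cz) dz = n₀·(e^(−c·z₁) − e^(−c·z₂)) / (c·(z₂−z₁))
e^(−0.373×0.9) = 0.7148; e^(−0.373×2.7) = 0.3653
⟨n⟩ = 0.53 × (0.7148 − 0.3653) / (0.373 × 1.8) = 0.53 × 0.5206 = 0.2759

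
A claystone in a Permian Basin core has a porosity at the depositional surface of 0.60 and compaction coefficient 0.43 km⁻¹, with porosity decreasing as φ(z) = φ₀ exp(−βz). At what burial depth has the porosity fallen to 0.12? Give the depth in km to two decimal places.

3.74 km

Invert Athy's law: z = ln(φ₀/φ) / β
z = ln(0.6/0.12) / 0.43 = ln(5) / 0.43 = 1.6094 / 0.43 = 3.743 km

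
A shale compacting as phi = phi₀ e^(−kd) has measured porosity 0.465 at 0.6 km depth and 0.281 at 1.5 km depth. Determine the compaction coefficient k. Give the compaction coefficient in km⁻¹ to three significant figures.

Athy: phi(d) = phi₀ e^(−kd) ⇒ phi₁/phi₂ = e^{k(d₂−d₁)} ⇒ k = ln(phi₁/phi₂)/(d₂−d₁)
k = ln(0.465/0.281) / (1.5 − 0.6) = ln(1.655) / 0.9 = 0.5037 / 0.9 = 0.5596 km⁻¹

0.560 km⁻¹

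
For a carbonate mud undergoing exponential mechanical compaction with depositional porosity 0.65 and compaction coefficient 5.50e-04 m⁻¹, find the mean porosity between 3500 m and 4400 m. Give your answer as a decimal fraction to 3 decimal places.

0.075

Working in km (1 km = 1000 m; β in km⁻¹ = β in m⁻¹ × 1000):
⟨φ⟩ = (1/(z₂−z₁)) ∫ φ₀ e^(−βz) dz = φ₀·(e^(−β·z₁) − e^(−β·z₂)) / (β·(z₂−z₁))
e^(−0.55×3.5) = 0.1459; e^(−0.55×4.4) = 0.0889
⟨φ⟩ = 0.65 × (0.1459 − 0.0889) / (0.55 × 0.9) = 0.65 × 0.1151 = 0.0748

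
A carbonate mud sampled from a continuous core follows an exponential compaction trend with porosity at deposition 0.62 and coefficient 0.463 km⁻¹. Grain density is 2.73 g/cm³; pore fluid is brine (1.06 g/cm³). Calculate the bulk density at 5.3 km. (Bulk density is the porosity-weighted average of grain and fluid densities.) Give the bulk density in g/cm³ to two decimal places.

2.64 g/cm³

Porosity at depth: n = 0.62·exp(−0.463×5.3) = 0.62×0.0860 = 0.0533
Bulk density: ρ_b = (1−n)ρ_g + n·ρ_f = 0.9467×2.73 + 0.0533×1.06
       = 2.585 + 0.056 = 2.641 g/cm³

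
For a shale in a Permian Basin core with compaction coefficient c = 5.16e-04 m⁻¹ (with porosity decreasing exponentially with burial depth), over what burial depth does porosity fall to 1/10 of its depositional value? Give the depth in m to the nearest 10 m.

Working in km (1 km = 1000 m; c in km⁻¹ = c in m⁻¹ × 1000):
phi/phi₀ = 1/10 ⇒ exp(−c·z) = 1/10 ⇒ z = ln(10) / c
z = 2.3026 / 0.516 = 4.462 km

4460 m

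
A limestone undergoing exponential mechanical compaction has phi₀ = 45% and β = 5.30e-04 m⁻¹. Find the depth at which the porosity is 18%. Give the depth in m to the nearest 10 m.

1730 m

Working in km (1 km = 1000 m; β in km⁻¹ = β in m⁻¹ × 1000):
Invert Athy's law: Z = ln(phi₀/phi) / β
Z = ln(0.45/0.18) / 0.53 = ln(2.5) / 0.53 = 0.9163 / 0.53 = 1.729 km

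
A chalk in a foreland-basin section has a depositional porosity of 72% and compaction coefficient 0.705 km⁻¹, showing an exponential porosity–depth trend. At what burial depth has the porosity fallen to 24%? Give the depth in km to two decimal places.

1.56 km

Invert Athy's law: Z = ln(n₀/n) / β
Z = ln(0.72/0.24) / 0.705 = ln(3) / 0.705 = 1.0986 / 0.705 = 1.558 km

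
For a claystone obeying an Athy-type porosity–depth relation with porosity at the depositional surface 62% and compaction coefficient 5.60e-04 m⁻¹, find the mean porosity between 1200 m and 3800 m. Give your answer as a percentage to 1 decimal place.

16.7%

Working in km (1 km = 1000 m; k in km⁻¹ = k in m⁻¹ × 1000):
⟨n⟩ = (1/(d₂−d₁)) ∫ n₀ e^(−kd) dd = n₀·(e^(−k·d₁) − e^(−k·d₂)) / (k·(d₂−d₁))
e^(−0.56×1.2) = 0.5107; e^(−0.56×3.8) = 0.1191
⟨n⟩ = 0.62 × (0.5107 − 0.1191) / (0.56 × 2.6) = 0.62 × 0.2690 = 0.1668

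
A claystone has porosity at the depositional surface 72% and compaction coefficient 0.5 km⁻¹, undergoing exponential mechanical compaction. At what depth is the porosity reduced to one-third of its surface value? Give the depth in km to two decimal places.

2.20 km

φ/φ₀ = 1/3 ⇒ exp(−k·d) = 1/3 ⇒ d = ln(3) / k
d = 1.0986 / 0.5 = 2.197 km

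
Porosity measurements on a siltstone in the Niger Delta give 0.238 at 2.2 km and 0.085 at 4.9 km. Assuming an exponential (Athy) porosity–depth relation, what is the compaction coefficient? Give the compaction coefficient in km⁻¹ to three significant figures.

0.381 km⁻¹

Athy: phi(Z) = phi₀ e^(−βZ) ⇒ phi₁/phi₂ = e^{β(Z₂−Z₁)} ⇒ β = ln(phi₁/phi₂)/(Z₂−Z₁)
β = ln(0.238/0.085) / (4.9 − 2.2) = ln(2.8) / 2.7 = 1.0296 / 2.7 = 0.3813 km⁻¹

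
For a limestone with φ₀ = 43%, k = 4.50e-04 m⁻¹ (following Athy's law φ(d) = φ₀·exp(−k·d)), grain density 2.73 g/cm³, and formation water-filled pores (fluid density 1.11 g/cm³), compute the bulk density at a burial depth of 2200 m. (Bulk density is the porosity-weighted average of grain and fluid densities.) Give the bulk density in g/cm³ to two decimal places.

2.47 g/cm³

Working in km (1 km = 1000 m; k in km⁻¹ = k in m⁻¹ × 1000):
Porosity at depth: φ = 0.43·exp(−0.45×2.2) = 0.43×0.3716 = 0.1598
Bulk density: ρ_b = (1−φ)ρ_g + φ·ρ_f = 0.8402×2.73 + 0.1598×1.11
       = 2.294 + 0.177 = 2.471 g/cm³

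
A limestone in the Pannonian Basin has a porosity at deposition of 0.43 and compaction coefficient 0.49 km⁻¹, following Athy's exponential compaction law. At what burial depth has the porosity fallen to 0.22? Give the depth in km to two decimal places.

1.37 km

Invert Athy's law: Z = ln(phi₀/phi) / β
Z = ln(0.43/0.22) / 0.49 = ln(1.955) / 0.49 = 0.6702 / 0.49 = 1.368 km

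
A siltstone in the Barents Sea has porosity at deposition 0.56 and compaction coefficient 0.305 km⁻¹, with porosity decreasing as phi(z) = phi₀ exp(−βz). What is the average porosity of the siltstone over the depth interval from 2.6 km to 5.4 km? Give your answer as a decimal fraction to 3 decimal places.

0.170

⟨phi⟩ = (1/(z₂−z₁)) ∫ phi₀ e^(−βz) dz = phi₀·(e^(−β·z₁) − e^(−β·z₂)) / (β·(z₂−z₁))
e^(−0.305×2.6) = 0.4525; e^(−0.305×5.4) = 0.1926
⟨phi⟩ = 0.56 × (0.4525 − 0.1926) / (0.305 × 2.8) = 0.56 × 0.3043 = 0.1704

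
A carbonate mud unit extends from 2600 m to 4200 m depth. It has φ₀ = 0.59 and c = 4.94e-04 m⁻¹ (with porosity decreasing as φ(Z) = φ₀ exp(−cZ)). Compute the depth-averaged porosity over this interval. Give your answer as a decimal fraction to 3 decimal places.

Working in km (1 km = 1000 m; c in km⁻¹ = c in m⁻¹ × 1000):
⟨φ⟩ = (1/(Z₂−Z₁)) ∫ φ₀ e^(−cZ) dZ = φ₀·(e^(−c·Z₁) − e^(−c·Z₂)) / (c·(Z₂−Z₁))
e^(−0.494×2.6) = 0.2768; e^(−0.494×4.2) = 0.1256
⟨φ⟩ = 0.59 × (0.2768 − 0.1256) / (0.494 × 1.6) = 0.59 × 0.1913 = 0.1129

0.113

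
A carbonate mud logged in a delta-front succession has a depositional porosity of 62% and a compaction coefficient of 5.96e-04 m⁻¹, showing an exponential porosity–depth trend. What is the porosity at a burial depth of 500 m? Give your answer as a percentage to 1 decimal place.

Working in km (1 km = 1000 m; β in km⁻¹ = β in m⁻¹ × 1000):
n = n₀·exp(−β·z) = 0.62 × exp(−0.596 × 0.5) = 0.62 × exp(−0.298)
  = 0.62 × 0.7423 = 0.4602

46.0%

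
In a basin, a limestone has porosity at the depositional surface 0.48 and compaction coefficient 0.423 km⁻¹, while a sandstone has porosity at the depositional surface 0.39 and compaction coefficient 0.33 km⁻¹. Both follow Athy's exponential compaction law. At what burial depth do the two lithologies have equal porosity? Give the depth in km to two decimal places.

2.23 km

Set n₀ₐ e^(−kₐd) = n₀ᵦ e^(−kᵦd) ⇒ ln(n₀ₐ/n₀ᵦ) = (kₐ − kᵦ)·d
d = ln(0.48/0.39) / (0.423 − 0.33) = 0.2076 / 0.093 = 2.233 km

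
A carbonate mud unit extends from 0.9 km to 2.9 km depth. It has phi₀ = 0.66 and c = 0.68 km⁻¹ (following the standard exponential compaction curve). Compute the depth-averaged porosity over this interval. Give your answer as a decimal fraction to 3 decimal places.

0.196

⟨phi⟩ = (1/(z₂−z₁)) ∫ phi₀ e^(−cz) dz = phi₀·(e^(−c·z₁) − e^(−c·z₂)) / (c·(z₂−z₁))
e^(−0.68×0.9) = 0.5423; e^(−0.68×2.9) = 0.1392
⟨phi⟩ = 0.66 × (0.5423 − 0.1392) / (0.68 × 2) = 0.66 × 0.2964 = 0.1956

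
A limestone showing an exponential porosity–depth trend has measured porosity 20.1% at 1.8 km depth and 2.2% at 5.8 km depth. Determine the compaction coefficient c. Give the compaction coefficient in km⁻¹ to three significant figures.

Athy: phi(z) = phi₀ e^(−cz) ⇒ phi₁/phi₂ = e^{c(z₂−z₁)} ⇒ c = ln(phi₁/phi₂)/(z₂−z₁)
c = ln(0.201/0.022) / (5.8 − 1.8) = ln(9.136) / 4 = 2.2123 / 4 = 0.5531 km⁻¹

0.553 km⁻¹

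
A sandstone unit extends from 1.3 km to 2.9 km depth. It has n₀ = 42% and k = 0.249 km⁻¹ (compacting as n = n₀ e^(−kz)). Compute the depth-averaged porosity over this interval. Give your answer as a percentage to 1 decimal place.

⟨n⟩ = (1/(z₂−z₁)) ∫ n₀ e^(−kz) dz = n₀·(e^(−k·z₁) − e^(−k·z₂)) / (k·(z₂−z₁))
e^(−0.249×1.3) = 0.7235; e^(−0.249×2.9) = 0.4857
⟨n⟩ = 0.42 × (0.7235 − 0.4857) / (0.249 × 1.6) = 0.42 × 0.5967 = 0.2506

25.1%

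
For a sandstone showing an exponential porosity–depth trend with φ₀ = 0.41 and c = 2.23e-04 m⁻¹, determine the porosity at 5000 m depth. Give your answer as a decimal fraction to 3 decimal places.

Working in km (1 km = 1000 m; c in km⁻¹ = c in m⁻¹ × 1000):
φ = φ₀·exp(−c·z) = 0.41 × exp(−0.223 × 5) = 0.41 × exp(−1.115)
  = 0.41 × 0.3279 = 0.1344

0.134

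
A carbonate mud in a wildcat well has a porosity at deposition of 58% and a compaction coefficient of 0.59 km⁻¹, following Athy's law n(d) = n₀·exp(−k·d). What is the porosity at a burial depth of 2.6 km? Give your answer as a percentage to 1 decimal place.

12.5%

n = n₀·exp(−k·d) = 0.58 × exp(−0.59 × 2.6) = 0.58 × exp(−1.534)
  = 0.58 × 0.2157 = 0.1251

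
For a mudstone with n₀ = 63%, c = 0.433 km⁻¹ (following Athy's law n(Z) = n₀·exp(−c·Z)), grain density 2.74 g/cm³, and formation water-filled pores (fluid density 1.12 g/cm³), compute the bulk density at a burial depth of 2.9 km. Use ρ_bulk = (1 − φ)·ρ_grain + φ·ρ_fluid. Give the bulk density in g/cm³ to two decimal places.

Porosity at depth: n = 0.63·exp(−0.433×2.9) = 0.63×0.2849 = 0.1795
Bulk density: ρ_b = (1−n)ρ_g + n·ρ_f = 0.8205×2.74 + 0.1795×1.12
       = 2.248 + 0.201 = 2.449 g/cm³

2.45 g/cm³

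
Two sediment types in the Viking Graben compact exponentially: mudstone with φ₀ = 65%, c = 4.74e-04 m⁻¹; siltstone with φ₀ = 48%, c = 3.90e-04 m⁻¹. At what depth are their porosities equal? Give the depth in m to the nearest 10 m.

3610 m

Working in km (1 km = 1000 m; c in km⁻¹ = c in m⁻¹ × 1000):
Set φ₀ₐ e^(−cₐd) = φ₀ᵦ e^(−cᵦd) ⇒ ln(φ₀ₐ/φ₀ᵦ) = (cₐ − cᵦ)·d
d = ln(0.65/0.48) / (0.474 − 0.39) = 0.3032 / 0.084 = 3.609 km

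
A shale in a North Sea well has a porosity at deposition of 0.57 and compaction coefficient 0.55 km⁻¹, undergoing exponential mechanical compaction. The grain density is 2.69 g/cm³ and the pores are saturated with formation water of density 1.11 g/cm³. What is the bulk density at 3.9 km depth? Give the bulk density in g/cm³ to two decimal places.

Porosity at depth: φ = 0.57·exp(−0.55×3.9) = 0.57×0.1171 = 0.0667
Bulk density: ρ_b = (1−φ)ρ_g + φ·ρ_f = 0.9333×2.69 + 0.0667×1.11
       = 2.510 + 0.074 = 2.585 g/cm³

2.58 g/cm³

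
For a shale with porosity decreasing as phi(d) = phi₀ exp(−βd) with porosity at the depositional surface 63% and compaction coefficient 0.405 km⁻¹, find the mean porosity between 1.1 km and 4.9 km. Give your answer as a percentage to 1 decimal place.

20.6%

⟨phi⟩ = (1/(d₂−d₁)) ∫ phi₀ e^(−βd) dd = phi₀·(e^(−β·d₁) − e^(−β·d₂)) / (β·(d₂−d₁))
e^(−0.405×1.1) = 0.6405; e^(−0.405×4.9) = 0.1374
⟨phi⟩ = 0.63 × (0.6405 − 0.1374) / (0.405 × 3.8) = 0.63 × 0.3269 = 0.2059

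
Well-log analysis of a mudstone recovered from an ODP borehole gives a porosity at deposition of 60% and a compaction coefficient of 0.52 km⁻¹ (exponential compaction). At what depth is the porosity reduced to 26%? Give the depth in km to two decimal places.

Invert Athy's law: z = ln(phi₀/phi) / k
z = ln(0.6/0.26) / 0.52 = ln(2.308) / 0.52 = 0.8362 / 0.52 = 1.608 km

1.61 km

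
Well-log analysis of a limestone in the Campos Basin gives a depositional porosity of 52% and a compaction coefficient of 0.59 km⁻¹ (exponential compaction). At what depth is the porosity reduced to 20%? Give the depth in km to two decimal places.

Invert Athy's law: d = ln(phi₀/phi) / β
d = ln(0.52/0.2) / 0.59 = ln(2.6) / 0.59 = 0.9555 / 0.59 = 1.620 km

1.62 km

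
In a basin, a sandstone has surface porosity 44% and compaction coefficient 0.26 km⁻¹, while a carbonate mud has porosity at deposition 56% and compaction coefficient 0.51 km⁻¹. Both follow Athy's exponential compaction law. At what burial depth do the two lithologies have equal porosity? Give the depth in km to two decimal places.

0.96 km

Set n₀ₐ e^(−kₐd) = n₀ᵦ e^(−kᵦd) ⇒ ln(n₀ₐ/n₀ᵦ) = (kₐ − kᵦ)·d
d = ln(0.44/0.56) / (0.26 − 0.51) = -0.2412 / -0.25 = 0.965 km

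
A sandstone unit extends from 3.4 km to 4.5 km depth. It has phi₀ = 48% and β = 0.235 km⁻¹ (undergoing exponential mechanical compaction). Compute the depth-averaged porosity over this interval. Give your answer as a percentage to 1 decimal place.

19.0%

⟨phi⟩ = (1/(Z₂−Z₁)) ∫ phi₀ e^(−βZ) dZ = phi₀·(e^(−β·Z₁) − e^(−β·Z₂)) / (β·(Z₂−Z₁))
e^(−0.235×3.4) = 0.4498; e^(−0.235×4.5) = 0.3473
⟨phi⟩ = 0.48 × (0.4498 − 0.3473) / (0.235 × 1.1) = 0.48 × 0.3963 = 0.1902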